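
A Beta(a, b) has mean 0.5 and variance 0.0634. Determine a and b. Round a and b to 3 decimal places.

a = 1.472, b = 1.472

Write ν = a+b; then a = μν and Var = μ(1−μ)/(ν+1).
ν = μ(1−μ)/Var − 1 = 0.25/0.0634 − 1 = 2.9432.
a = 0.5·2.9432 = 1.472, b = 0.5·2.9432 = 1.472.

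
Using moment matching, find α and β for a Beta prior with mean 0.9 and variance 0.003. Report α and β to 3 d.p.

α = 26.100, β = 2.900

Write ν = α+β; then α = μν and Var = μ(1−μ)/(ν+1).
ν = μ(1−μ)/Var − 1 = 0.09/0.003 − 1 = 29.0000.
α = 0.9·29.0000 = 26.100, β = 0.1·29.0000 = 2.900.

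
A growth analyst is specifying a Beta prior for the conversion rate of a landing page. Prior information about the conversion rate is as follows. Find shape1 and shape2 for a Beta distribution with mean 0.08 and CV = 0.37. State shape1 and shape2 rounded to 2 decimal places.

shape1 = 6.64, shape2 = 76.36

σ = CV·μ = 0.37×0.08 = 0.02960, so σ² = 0.000876.
s+1 = μ(1−μ)/σ² = 0.0736/0.000876 = 84.0029, so s = shape1+shape2 = 83.0029.
shape1 = μs = 6.64, shape2 = (1−μ)s = 76.36.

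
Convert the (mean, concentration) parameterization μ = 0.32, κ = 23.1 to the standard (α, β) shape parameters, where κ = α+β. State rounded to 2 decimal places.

α = μκ = 0.32×23.1 = 7.39 and β = (1−μ)κ = 0.68×23.1 = 15.71.

α = 7.39, β = 15.71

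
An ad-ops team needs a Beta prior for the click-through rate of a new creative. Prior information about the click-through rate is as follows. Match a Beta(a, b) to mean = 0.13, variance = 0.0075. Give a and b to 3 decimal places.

a = 1.830, b = 12.250

Write ν = a+b; then a = μν and Var = μ(1−μ)/(ν+1).
ν = μ(1−μ)/Var − 1 = 0.1131/0.0075 − 1 = 14.0800.
a = 0.13·14.0800 = 1.830, b = 0.87·14.0800 = 12.250.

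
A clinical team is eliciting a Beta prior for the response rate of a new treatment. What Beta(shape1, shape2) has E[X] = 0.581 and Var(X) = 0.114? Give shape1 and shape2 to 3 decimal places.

shape1 = 0.660, shape2 = 0.476

By moment matching, shape1+shape2 = μ(1−μ)/σ² − 1 = (0.581·0.419)/0.114 − 1 = 2.1354 − 1 = 1.1354.
Since shape1/(shape1+shape2) = μ, shape1 = 0.581·1.1354 = 0.660 and shape2 = 0.419·1.1354 = 0.476.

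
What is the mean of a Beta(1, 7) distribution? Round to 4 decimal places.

0.1250

The Beta mean is α/(α+β) = 1/(1+7) = 0.1250.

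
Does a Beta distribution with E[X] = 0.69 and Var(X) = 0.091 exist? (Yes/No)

A Beta with mean μ has variance μ(1−μ)/(α+β+1) < μ(1−μ).
Here μ(1−μ) = 0.69×0.31 = 0.2139, and 0.091 < 0.2139.

Yes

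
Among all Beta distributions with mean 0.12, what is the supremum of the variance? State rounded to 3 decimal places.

Var = μ(1−μ)/(α+β+1), which approaches μ(1−μ) as α+β → 0.
So the supremum is μ(1−μ) = 0.12×0.88 = 0.106.

0.106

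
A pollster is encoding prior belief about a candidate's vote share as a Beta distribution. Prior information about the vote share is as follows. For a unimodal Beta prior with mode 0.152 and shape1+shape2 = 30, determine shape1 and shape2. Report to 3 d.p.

For shape1,shape2>1 the mode is (shape1−1)/(shape1+shape2−2), so shape1 = mode·(κ−2)+1 = 0.152×28+1 = 5.256.
And shape2 = (1−mode)·(κ−2)+1 = 0.848×28+1 = 24.744.

shape1 = 5.256, shape2 = 24.744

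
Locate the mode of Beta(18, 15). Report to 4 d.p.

0.5484

With α,β > 1, mode = (α−1)/(α+β−2) = 17/31 = 0.5484.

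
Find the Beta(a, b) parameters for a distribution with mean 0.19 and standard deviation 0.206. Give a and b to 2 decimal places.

a = 0.50, b = 2.13

First σ² = 0.042436. Setting a = μn, b = (1−μ)n with n = a+b,
μ(1−μ)/(n+1) = 0.042436 ⇒ n+1 = 0.1539/0.042436 = 3.6266 ⇒ n = 2.6266.
Hence a = 0.19×2.6266 = 0.50, b = 0.81×2.6266 = 2.13.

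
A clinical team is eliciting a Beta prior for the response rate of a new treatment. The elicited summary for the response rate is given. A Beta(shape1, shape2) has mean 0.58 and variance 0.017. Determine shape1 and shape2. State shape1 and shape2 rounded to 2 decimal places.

Let s = shape1+shape2. The Beta variance is μ(1−μ)/(s+1).
So s+1 = μ(1−μ)/σ² = (0.58×0.42)/0.017 = 0.2436/0.017 = 14.3294, giving s = 13.3294.
Then shape1 = μs = 0.58×13.3294 = 7.73 and shape2 = (1−μ)s = 0.42×13.3294 = 5.60.

shape1 = 7.73, shape2 = 5.60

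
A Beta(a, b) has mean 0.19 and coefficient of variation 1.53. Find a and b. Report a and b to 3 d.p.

Var = (CV·μ)² = (1.53×0.19)² = 0.084506.
a+b = μ(1−μ)/Var − 1 = 0.1539/0.084506 − 1 = 0.8212.
Thus a = 0.19·0.8212 = 0.156 and b = 0.81·0.8212 = 0.665.

a = 0.156, b = 0.665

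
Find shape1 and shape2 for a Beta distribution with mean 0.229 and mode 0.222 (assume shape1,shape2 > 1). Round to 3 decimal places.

Let s = shape1+shape2. Mean gives shape1 = μs = 0.229s; mode gives (shape1−1)/(s−2) = 0.222.
Substituting: 0.229s − 1 = 0.222(s−2) = 0.222s − 0.444, so 0.007s = 0.556 and s = 79.4286.
Then shape1 = 0.229×79.4286 = 18.189 and shape2 = s−shape1 = 61.239.

shape1 = 18.189, shape2 = 61.239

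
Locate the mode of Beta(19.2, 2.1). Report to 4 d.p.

0.9430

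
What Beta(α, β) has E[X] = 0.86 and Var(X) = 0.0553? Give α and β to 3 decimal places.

α = 1.012, β = 0.165

Let s = α+β. The Beta variance is μ(1−μ)/(s+1).
So s+1 = μ(1−μ)/σ² = (0.86×0.14)/0.0553 = 0.1204/0.0553 = 2.1772, giving s = 1.1772.
Then α = μs = 0.86×1.1772 = 1.012 and β = (1−μ)s = 0.14×1.1772 = 0.165.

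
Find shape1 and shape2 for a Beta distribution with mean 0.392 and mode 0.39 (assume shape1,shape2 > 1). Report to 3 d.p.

shape1 = 43.120, shape2 = 66.880

With s = shape1+shape2: μ = shape1/s and mode = (shape1−1)/(s−2). Eliminating shape1 = μs,
μs − 1 = m(s−2) ⇒ s(μ−m) = 1−2m ⇒ s = 0.22/0.002 = 110.0000.
So shape1 = μs = 43.120, shape2 = (1−μ)s = 66.880.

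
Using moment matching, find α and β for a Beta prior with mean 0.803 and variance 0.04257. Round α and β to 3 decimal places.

By moment matching, α+β = μ(1−μ)/σ² − 1 = (0.803·0.197)/0.04257 − 1 = 3.7160 − 1 = 2.7160.
Since α/(α+β) = μ, α = 0.803·2.7160 = 2.181 and β = 0.197·2.7160 = 0.535.

α = 2.181, β = 0.535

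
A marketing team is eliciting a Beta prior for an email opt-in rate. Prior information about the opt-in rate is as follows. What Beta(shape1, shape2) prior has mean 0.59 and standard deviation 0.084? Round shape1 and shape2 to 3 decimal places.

shape1 = 19.637, shape2 = 13.646

σ² = 0.084² = 0.007056.
With s = shape1+shape2, Var = μ(1−μ)/(s+1), so s+1 = (0.59×0.41)/0.007056 = 34.2829 and s = 33.2829.
shape1 = μs = 19.637, shape2 = (1−μ)s = 13.646.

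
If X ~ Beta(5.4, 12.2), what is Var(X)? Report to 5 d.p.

0.01143

Var = αβ/[(α+β)²(α+β+1)] = (5.4×12.2)/(17.6²×18.6) = 65.88/5761.536 = 0.01143.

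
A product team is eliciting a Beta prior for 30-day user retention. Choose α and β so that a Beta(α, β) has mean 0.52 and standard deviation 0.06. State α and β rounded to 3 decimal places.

α = 35.533, β = 32.800

Variance = 0.06² = 0.0036. The moment-matching identity α+β = μ(1−μ)/Var − 1 gives
α+β = 0.2496/0.0036 − 1 = 68.3333, so α = μ·68.3333 = 35.533 and β = (1−μ)·68.3333 = 32.800.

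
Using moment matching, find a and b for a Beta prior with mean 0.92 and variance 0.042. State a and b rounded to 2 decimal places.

a = 0.69, b = 0.06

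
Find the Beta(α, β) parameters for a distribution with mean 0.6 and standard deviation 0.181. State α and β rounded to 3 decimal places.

α = 3.795, β = 2.530

σ² = 0.181² = 0.032761.
With s = α+β, Var = μ(1−μ)/(s+1), so s+1 = (0.6×0.4)/0.032761 = 7.3258 and s = 6.3258.
α = μs = 3.795, β = (1−μ)s = 2.530.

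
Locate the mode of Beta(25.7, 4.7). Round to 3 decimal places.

0.870

The density x^(α−1)(1−x)^(β−1) is maximised at (α−1)/(α+β−2) = 24.7/28.4 = 0.870.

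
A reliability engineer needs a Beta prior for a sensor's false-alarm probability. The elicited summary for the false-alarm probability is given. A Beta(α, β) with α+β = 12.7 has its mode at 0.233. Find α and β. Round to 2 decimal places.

For α,β>1 the mode is (α−1)/(α+β−2), so α = mode·(κ−2)+1 = 0.233×10.7+1 = 3.49.
And β = (1−mode)·(κ−2)+1 = 0.767×10.7+1 = 9.21.

α = 3.49, β = 9.21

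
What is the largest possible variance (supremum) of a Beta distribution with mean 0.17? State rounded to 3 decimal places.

Var = μ(1−μ)/(α+β+1), which approaches μ(1−μ) as α+β → 0.
So the supremum is μ(1−μ) = 0.17×0.83 = 0.141.

0.141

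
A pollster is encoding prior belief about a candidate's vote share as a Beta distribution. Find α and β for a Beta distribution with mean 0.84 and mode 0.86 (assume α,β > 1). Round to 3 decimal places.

α = 30.240, β = 5.760

Let s = α+β. Mean gives α = μs = 0.84s; mode gives (α−1)/(s−2) = 0.86.
Substituting: 0.84s − 1 = 0.86(s−2) = 0.86s − 1.72, so -0.02s = -0.72 and s = 36.0000.
Then α = 0.84×36.0000 = 30.240 and β = s−α = 5.760.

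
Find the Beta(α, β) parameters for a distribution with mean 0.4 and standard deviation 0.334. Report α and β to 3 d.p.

α = 0.461, β = 0.691

σ² = 0.334² = 0.111556.
With s = α+β, Var = μ(1−μ)/(s+1), so s+1 = (0.4×0.6)/0.111556 = 2.1514 and s = 1.1514.
α = μs = 0.461, β = (1−μ)s = 0.691.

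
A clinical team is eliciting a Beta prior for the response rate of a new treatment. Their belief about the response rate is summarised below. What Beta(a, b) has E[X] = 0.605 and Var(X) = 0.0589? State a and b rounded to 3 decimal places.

Write ν = a+b; then a = μν and Var = μ(1−μ)/(ν+1).
ν = μ(1−μ)/Var − 1 = 0.238975/0.0589 − 1 = 3.0573.
a = 0.605·3.0573 = 1.850, b = 0.395·3.0573 = 1.208.

a = 1.850, b = 1.208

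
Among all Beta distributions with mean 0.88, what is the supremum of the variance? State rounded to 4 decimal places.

Var = μ(1−μ)/(α+β+1), which approaches μ(1−μ) as α+β → 0.
So the supremum is μ(1−μ) = 0.88×0.12 = 0.1056.

0.1056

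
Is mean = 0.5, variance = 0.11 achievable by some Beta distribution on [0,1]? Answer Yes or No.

A Beta with mean μ has variance μ(1−μ)/(α+β+1) < μ(1−μ).
Here μ(1−μ) = 0.5×0.5 = 0.25, and 0.11 < 0.25.

Yes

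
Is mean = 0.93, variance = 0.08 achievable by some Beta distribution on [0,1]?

No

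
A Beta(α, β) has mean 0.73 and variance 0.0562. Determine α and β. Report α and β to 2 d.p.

By moment matching, α+β = μ(1−μ)/σ² − 1 = (0.73·0.27)/0.0562 − 1 = 3.5071 − 1 = 2.5071.
Since α/(α+β) = μ, α = 0.73·2.5071 = 1.83 and β = 0.27·2.5071 = 0.68.

α = 1.83, β = 0.68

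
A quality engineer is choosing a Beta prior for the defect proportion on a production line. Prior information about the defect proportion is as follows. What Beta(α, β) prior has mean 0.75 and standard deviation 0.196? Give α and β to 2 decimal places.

Variance = 0.196² = 0.038416. The moment-matching identity α+β = μ(1−μ)/Var − 1 gives
α+β = 0.1875/0.038416 − 1 = 3.8808, so α = μ·3.8808 = 2.91 and β = (1−μ)·3.8808 = 0.97.

α = 2.91, β = 0.97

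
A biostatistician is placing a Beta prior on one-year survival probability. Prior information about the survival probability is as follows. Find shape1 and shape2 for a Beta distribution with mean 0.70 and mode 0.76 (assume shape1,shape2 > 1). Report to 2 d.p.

shape1 = 6.07, shape2 = 2.60

With s = shape1+shape2: μ = shape1/s and mode = (shape1−1)/(s−2). Eliminating shape1 = μs,
μs − 1 = m(s−2) ⇒ s(μ−m) = 1−2m ⇒ s = -0.52/-0.06 = 8.6667.
So shape1 = μs = 6.07, shape2 = (1−μ)s = 2.60.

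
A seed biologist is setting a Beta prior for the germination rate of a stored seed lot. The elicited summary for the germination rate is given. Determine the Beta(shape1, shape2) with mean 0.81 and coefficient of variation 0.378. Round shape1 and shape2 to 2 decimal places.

shape1 = 0.52, shape2 = 0.12

σ = CV·μ = 0.378×0.81 = 0.30618, so σ² = 0.093746.
s+1 = μ(1−μ)/σ² = 0.1539/0.093746 = 1.6417, so s = shape1+shape2 = 0.6417.
shape1 = μs = 0.52, shape2 = (1−μ)s = 0.12.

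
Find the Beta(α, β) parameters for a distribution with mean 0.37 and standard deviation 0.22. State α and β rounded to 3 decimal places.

α = 1.412, β = 2.404

σ² = 0.22² = 0.0484.
With s = α+β, Var = μ(1−μ)/(s+1), so s+1 = (0.37×0.63)/0.0484 = 4.8161 and s = 3.8161.
α = μs = 1.412, β = (1−μ)s = 2.404.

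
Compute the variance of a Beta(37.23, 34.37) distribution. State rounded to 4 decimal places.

Var = αβ/[(α+β)²(α+β+1)] = (37.23×34.37)/(71.60²×72.60) = 1279.5951/372188.256000 = 0.0034.

0.0034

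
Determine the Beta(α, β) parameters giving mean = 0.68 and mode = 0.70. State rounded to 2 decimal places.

Let s = α+β. Mean gives α = μs = 0.68s; mode gives (α−1)/(s−2) = 0.70.
Substituting: 0.68s − 1 = 0.70(s−2) = 0.70s − 1.40, so -0.02s = -0.40 and s = 20.0000.
Then α = 0.68×20.0000 = 13.60 and β = s−α = 6.40.

α = 13.60, β = 6.40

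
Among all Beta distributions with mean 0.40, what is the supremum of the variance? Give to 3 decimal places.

0.240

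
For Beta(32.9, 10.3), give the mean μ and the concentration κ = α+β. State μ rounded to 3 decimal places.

κ = α+β = 32.9+10.3 = 43.2; μ = α/κ = 32.9/43.2 = 0.762.

μ = 0.762, κ = 43.2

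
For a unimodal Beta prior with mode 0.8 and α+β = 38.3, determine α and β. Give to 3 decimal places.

α = 30.040, β = 8.260

Mode = (α−1)/(κ−2) with κ = α+β, so α−1 = 0.8·36.3 = 29.040.
α = 30.040; β = κ − α = 8.260.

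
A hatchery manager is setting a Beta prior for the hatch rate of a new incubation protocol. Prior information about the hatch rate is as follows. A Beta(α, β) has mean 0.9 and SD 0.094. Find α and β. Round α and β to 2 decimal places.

α = 8.27, β = 0.92

Variance = 0.094² = 0.008836. The moment-matching identity α+β = μ(1−μ)/Var − 1 gives
α+β = 0.09/0.008836 − 1 = 9.1856, so α = μ·9.1856 = 8.27 and β = (1−μ)·9.1856 = 0.92.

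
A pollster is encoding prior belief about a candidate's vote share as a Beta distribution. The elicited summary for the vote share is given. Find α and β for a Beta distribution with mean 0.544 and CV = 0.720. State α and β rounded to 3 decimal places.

α = 0.336, β = 0.281

σ = CV·μ = 0.720×0.544 = 0.39168, so σ² = 0.153413.
s+1 = μ(1−μ)/σ² = 0.248064/0.153413 = 1.6170, so s = α+β = 0.6170.
α = μs = 0.336, β = (1−μ)s = 0.281.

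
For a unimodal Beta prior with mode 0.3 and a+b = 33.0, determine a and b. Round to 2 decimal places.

a = 10.30, b = 22.70

Since the density peak of Beta(a,b) is at (a−1)/(a+b−2),
a = 1 + 0.3(33.0−2) = 10.30 and b = 33.0 − 10.30 = 22.70.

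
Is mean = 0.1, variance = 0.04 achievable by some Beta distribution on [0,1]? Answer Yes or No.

Yes

The Beta variance bound is σ² < μ(1−μ).
Here μ(1−μ) = 0.1×0.9 = 0.09, and 0.04 < 0.09.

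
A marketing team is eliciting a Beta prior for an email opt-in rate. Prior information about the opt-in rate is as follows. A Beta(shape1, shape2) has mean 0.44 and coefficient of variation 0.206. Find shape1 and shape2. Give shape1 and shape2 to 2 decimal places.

Var = (CV·μ)² = (0.206×0.44)² = 0.008216.
shape1+shape2 = μ(1−μ)/Var − 1 = 0.2464/0.008216 − 1 = 28.9917.
Thus shape1 = 0.44·28.9917 = 12.76 and shape2 = 0.56·28.9917 = 16.24.

shape1 = 12.76, shape2 = 16.24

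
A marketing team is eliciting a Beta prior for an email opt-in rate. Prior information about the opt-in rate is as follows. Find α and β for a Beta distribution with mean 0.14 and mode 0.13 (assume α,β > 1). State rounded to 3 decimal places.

α = 10.360, β = 63.640

Let s = α+β. Mean gives α = μs = 0.14s; mode gives (α−1)/(s−2) = 0.13.
Substituting: 0.14s − 1 = 0.13(s−2) = 0.13s − 0.26, so 0.01s = 0.74 and s = 74.0000.
Then α = 0.14×74.0000 = 10.360 and β = s−α = 63.640.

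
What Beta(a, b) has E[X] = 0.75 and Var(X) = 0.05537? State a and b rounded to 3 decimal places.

By moment matching, a+b = μ(1−μ)/σ² − 1 = (0.75·0.25)/0.05537 − 1 = 3.3863 − 1 = 2.3863.
Since a/(a+b) = μ, a = 0.75·2.3863 = 1.790 and b = 0.25·2.3863 = 0.597.

a = 1.790, b = 0.597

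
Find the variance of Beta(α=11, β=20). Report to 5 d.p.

0.00715

Var = αβ/[(α+β)²(α+β+1)] = (11×20)/(31²×32) = 220/30752 = 0.00715.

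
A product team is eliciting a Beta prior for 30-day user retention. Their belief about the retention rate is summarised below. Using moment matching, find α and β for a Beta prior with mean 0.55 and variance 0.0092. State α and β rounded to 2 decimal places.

Let s = α+β. The Beta variance is μ(1−μ)/(s+1).
So s+1 = μ(1−μ)/σ² = (0.55×0.45)/0.0092 = 0.2475/0.0092 = 26.9022, giving s = 25.9022.
Then α = μs = 0.55×25.9022 = 14.25 and β = (1−μ)s = 0.45×25.9022 = 11.66.

α = 14.25, β = 11.66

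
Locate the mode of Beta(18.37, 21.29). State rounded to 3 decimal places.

With α,β > 1, mode = (α−1)/(α+β−2) = 17.37/37.66 = 0.461.

0.461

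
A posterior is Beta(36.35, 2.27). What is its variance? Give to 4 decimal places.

α+β = 38.62 and αβ = 82.5145, so Var = αβ/[(α+β)²(α+β+1)] = 82.5145/59093.404328 = 0.0014.

0.0014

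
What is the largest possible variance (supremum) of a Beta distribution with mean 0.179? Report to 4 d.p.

For fixed mean μ the Beta variance is μ(1−μ)/(α+β+1), increasing as α+β decreases.
Its least upper bound (not attained) is μ(1−μ) = 0.179·0.821 = 0.1470.

0.1470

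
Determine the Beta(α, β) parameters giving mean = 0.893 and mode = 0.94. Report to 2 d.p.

α = 16.72, β = 2.00

With s = α+β: μ = α/s and mode = (α−1)/(s−2). Eliminating α = μs,
μs − 1 = m(s−2) ⇒ s(μ−m) = 1−2m ⇒ s = -0.88/-0.047 = 18.7234.
So α = μs = 16.72, β = (1−μ)s = 2.00.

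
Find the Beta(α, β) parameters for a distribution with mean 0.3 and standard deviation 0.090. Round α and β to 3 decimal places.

α = 7.478, β = 17.448

First σ² = 0.008100. Setting α = μn, β = (1−μ)n with n = α+β,
μ(1−μ)/(n+1) = 0.008100 ⇒ n+1 = 0.21/0.008100 = 25.9259 ⇒ n = 24.9259.
Hence α = 0.3×24.9259 = 7.478, β = 0.7×24.9259 = 17.448.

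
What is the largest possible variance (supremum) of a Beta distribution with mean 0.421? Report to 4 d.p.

0.2438

Var = μ(1−μ)/(α+β+1), which approaches μ(1−μ) as α+β → 0.
So the supremum is μ(1−μ) = 0.421×0.579 = 0.2438.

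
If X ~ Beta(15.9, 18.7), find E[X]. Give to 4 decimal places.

0.4595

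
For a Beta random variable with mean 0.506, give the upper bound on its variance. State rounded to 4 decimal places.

0.2500

Var = μ(1−μ)/(α+β+1), which approaches μ(1−μ) as α+β → 0.
So the supremum is μ(1−μ) = 0.506×0.494 = 0.2500.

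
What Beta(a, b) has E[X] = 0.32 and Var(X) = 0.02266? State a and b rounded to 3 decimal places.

Let s = a+b. The Beta variance is μ(1−μ)/(s+1).
So s+1 = μ(1−μ)/σ² = (0.32×0.68)/0.02266 = 0.2176/0.02266 = 9.6028, giving s = 8.6028.
Then a = μs = 0.32×8.6028 = 2.753 and b = (1−μ)s = 0.68×8.6028 = 5.850.

a = 2.753, b = 5.850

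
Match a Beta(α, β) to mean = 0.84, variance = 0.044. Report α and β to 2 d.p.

α = 1.73, β = 0.33

Write ν = α+β; then α = μν and Var = μ(1−μ)/(ν+1).
ν = μ(1−μ)/Var − 1 = 0.1344/0.044 − 1 = 2.0545.
α = 0.84·2.0545 = 1.73, β = 0.16·2.0545 = 0.33.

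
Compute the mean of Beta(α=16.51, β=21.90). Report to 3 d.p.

0.430

E[X] = α/(α+β) = 16.51/38.41 = 0.430.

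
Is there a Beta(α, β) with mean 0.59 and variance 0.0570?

Yes

A Beta with mean μ has variance μ(1−μ)/(α+β+1) < μ(1−μ).
Here μ(1−μ) = 0.59×0.41 = 0.2419, and 0.0570 < 0.2419.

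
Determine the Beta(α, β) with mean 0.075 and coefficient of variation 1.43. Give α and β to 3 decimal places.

Var = (CV·μ)² = (1.43×0.075)² = 0.011503.
α+β = μ(1−μ)/Var − 1 = 0.069375/0.011503 − 1 = 5.0313.
Thus α = 0.075·5.0313 = 0.377 and β = 0.925·5.0313 = 4.654.

α = 0.377, β = 4.654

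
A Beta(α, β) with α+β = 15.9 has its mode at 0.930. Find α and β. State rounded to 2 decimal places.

α = 13.93, β = 1.97

Mode = (α−1)/(κ−2) with κ = α+β, so α−1 = 0.930·13.9 = 12.93.
α = 13.93; β = κ − α = 1.97.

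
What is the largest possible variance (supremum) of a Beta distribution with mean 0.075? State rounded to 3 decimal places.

For fixed mean μ the Beta variance is μ(1−μ)/(α+β+1), increasing as α+β decreases.
Its least upper bound (not attained) is μ(1−μ) = 0.075·0.925 = 0.069.

0.069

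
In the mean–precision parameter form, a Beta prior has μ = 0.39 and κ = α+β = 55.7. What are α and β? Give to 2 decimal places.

α = 21.72, β = 33.98

α = μκ = 0.39×55.7 = 21.72 and β = (1−μ)κ = 0.61×55.7 = 33.98.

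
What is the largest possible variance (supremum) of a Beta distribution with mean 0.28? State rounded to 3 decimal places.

0.202

For fixed mean μ the Beta variance is μ(1−μ)/(α+β+1), increasing as α+β decreases.
Its least upper bound (not attained) is μ(1−μ) = 0.28·0.72 = 0.202.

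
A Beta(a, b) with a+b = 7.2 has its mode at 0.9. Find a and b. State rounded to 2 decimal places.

a = 5.68, b = 1.52

Mode = (a−1)/(κ−2) with κ = a+b, so a−1 = 0.9·5.2 = 4.68.
a = 5.68; b = κ − a = 1.52.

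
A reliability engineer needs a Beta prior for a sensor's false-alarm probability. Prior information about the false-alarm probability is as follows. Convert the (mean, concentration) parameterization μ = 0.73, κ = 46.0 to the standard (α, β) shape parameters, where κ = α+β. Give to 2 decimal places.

Split κ in proportion μ : (1−μ): α = 0.73·46.0 = 33.58, β = 46.0 − 33.58 = 12.42.

α = 33.58, β = 12.42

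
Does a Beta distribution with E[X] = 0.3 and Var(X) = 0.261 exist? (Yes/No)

No

For any Beta, Var(X) < E[X]·(1−E[X]).
Here μ(1−μ) = 0.3×0.7 = 0.21, and 0.261 ≥ 0.21.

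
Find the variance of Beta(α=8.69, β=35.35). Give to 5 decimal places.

α+β = 44.04 and αβ = 307.1915, so Var = αβ/[(α+β)²(α+β+1)] = 307.1915/87356.052864 = 0.00352.

0.00352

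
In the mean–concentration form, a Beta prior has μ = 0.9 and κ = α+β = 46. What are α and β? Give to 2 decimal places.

α = 41.40, β = 4.60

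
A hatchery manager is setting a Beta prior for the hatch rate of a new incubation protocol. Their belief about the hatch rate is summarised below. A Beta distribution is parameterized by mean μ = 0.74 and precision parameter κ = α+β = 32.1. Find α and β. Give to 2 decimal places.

α = 23.75, β = 8.35

α = μκ = 0.74×32.1 = 23.75 and β = (1−μ)κ = 0.26×32.1 = 8.35.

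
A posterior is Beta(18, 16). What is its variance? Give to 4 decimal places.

0.0071

μ = 18/34 = 0.529412; Var = μ(1−μ)/(α+β+1) = 0.2491349/35 = 0.0071.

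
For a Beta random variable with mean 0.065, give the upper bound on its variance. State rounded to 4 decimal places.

0.0608

Var = μ(1−μ)/(α+β+1), which approaches μ(1−μ) as α+β → 0.
So the supremum is μ(1−μ) = 0.065×0.935 = 0.0608.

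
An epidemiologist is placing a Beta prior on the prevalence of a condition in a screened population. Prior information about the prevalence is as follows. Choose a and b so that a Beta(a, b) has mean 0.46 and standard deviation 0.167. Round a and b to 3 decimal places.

a = 3.637, b = 4.270

σ² = 0.167² = 0.027889.
With s = a+b, Var = μ(1−μ)/(s+1), so s+1 = (0.46×0.54)/0.027889 = 8.9067 and s = 7.9067.
a = μs = 3.637, b = (1−μ)s = 4.270.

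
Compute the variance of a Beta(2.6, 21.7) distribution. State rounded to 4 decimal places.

Var = αβ/[(α+β)²(α+β+1)] = (2.6×21.7)/(24.3²×25.3) = 56.42/14939.397 = 0.0038.

0.0038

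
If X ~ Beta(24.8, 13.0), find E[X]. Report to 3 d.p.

0.656

The Beta mean is α/(α+β) = 24.8/(24.8+13.0) = 0.656.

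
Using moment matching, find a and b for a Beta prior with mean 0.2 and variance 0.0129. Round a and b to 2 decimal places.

a = 2.28, b = 9.12

Write ν = a+b; then a = μν and Var = μ(1−μ)/(ν+1).
ν = μ(1−μ)/Var − 1 = 0.16/0.0129 − 1 = 11.4031.
a = 0.2·11.4031 = 2.28, b = 0.8·11.4031 = 9.12.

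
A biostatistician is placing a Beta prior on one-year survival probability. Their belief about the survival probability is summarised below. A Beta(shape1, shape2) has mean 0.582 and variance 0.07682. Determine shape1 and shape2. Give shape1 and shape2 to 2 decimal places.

By moment matching, shape1+shape2 = μ(1−μ)/σ² − 1 = (0.582·0.418)/0.07682 − 1 = 3.1668 − 1 = 2.1668.
Since shape1/(shape1+shape2) = μ, shape1 = 0.582·2.1668 = 1.26 and shape2 = 0.418·2.1668 = 0.91.

shape1 = 1.26, shape2 = 0.91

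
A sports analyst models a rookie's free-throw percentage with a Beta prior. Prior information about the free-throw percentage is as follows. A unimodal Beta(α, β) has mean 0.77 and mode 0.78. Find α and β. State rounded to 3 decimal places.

α = 43.120, β = 12.880

Let s = α+β. Mean gives α = μs = 0.77s; mode gives (α−1)/(s−2) = 0.78.
Substituting: 0.77s − 1 = 0.78(s−2) = 0.78s − 1.56, so -0.01s = -0.56 and s = 56.0000.
Then α = 0.77×56.0000 = 43.120 and β = s−α = 12.880.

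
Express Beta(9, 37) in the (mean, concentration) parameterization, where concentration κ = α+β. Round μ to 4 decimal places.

κ = α+β = 9+37 = 46; μ = α/κ = 9/46 = 0.1957.

μ = 0.1957, κ = 46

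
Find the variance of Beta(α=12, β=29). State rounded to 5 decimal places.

0.00493

Var = αβ/[(α+β)²(α+β+1)] = (12×29)/(41²×42) = 348/70602 = 0.00493.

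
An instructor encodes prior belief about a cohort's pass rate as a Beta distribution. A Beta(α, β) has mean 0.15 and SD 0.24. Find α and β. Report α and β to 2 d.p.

α = 0.18, β = 1.03

Variance = 0.24² = 0.0576. The moment-matching identity α+β = μ(1−μ)/Var − 1 gives
α+β = 0.1275/0.0576 − 1 = 1.2135, so α = μ·1.2135 = 0.18 and β = (1−μ)·1.2135 = 1.03.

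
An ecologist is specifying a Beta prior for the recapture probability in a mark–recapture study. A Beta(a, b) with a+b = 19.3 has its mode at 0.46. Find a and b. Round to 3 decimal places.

Mode = (a−1)/(κ−2) with κ = a+b, so a−1 = 0.46·17.3 = 7.958.
a = 8.958; b = κ − a = 10.342.

a = 8.958, b = 10.342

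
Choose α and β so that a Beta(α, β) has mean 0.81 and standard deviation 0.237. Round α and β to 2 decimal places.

α = 1.41, β = 0.33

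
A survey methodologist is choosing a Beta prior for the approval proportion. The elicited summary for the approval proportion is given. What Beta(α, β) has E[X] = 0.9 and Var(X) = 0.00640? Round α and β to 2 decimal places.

α = 11.76, β = 1.31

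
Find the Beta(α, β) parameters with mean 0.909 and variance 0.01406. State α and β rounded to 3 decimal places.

α = 4.439, β = 0.444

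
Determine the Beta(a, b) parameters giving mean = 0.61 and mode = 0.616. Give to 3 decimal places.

a = 23.587, b = 15.080

With s = a+b: μ = a/s and mode = (a−1)/(s−2). Eliminating a = μs,
μs − 1 = m(s−2) ⇒ s(μ−m) = 1−2m ⇒ s = -0.232/-0.006 = 38.6667.
So a = μs = 23.587, b = (1−μ)s = 15.080.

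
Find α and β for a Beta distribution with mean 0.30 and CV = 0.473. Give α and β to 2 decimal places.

α = 2.83, β = 6.60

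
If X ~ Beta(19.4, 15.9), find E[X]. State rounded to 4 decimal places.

0.5496

E[X] = α/(α+β) = 19.4/35.3 = 0.5496.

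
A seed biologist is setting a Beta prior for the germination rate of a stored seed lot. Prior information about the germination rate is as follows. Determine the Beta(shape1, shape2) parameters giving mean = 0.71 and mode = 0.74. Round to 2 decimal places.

shape1 = 11.36, shape2 = 4.64

Let s = shape1+shape2. Mean gives shape1 = μs = 0.71s; mode gives (shape1−1)/(s−2) = 0.74.
Substituting: 0.71s − 1 = 0.74(s−2) = 0.74s − 1.48, so -0.03s = -0.48 and s = 16.0000.
Then shape1 = 0.71×16.0000 = 11.36 and shape2 = s−shape1 = 4.64.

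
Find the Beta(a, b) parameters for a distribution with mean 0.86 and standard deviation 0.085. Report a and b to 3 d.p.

a = 13.471, b = 2.193

σ² = 0.085² = 0.007225.
With s = a+b, Var = μ(1−μ)/(s+1), so s+1 = (0.86×0.14)/0.007225 = 16.6644 and s = 15.6644.
a = μs = 13.471, b = (1−μ)s = 2.193.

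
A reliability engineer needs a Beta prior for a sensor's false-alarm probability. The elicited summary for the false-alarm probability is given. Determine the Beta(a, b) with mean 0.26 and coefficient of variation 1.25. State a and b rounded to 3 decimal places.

σ = CV·μ = 1.25×0.26 = 0.32500, so σ² = 0.105625.
s+1 = μ(1−μ)/σ² = 0.1924/0.105625 = 1.8215, so s = a+b = 0.8215.
a = μs = 0.214, b = (1−μ)s = 0.608.

a = 0.214, b = 0.608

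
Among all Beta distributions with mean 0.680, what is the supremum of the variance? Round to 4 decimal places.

Var = μ(1−μ)/(α+β+1), which approaches μ(1−μ) as α+β → 0.
So the supremum is μ(1−μ) = 0.680×0.320 = 0.2176.

0.2176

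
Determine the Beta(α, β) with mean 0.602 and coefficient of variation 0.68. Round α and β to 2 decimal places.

σ = CV·μ = 0.68×0.602 = 0.40936, so σ² = 0.167576.
s+1 = μ(1−μ)/σ² = 0.239596/0.167576 = 1.4298, so s = α+β = 0.4298.
α = μs = 0.26, β = (1−μ)s = 0.17.

α = 0.26, β = 0.17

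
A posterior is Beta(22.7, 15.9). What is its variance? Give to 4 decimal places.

α+β = 38.6 and αβ = 360.93, so Var = αβ/[(α+β)²(α+β+1)] = 360.93/59002.416 = 0.0061.

0.0061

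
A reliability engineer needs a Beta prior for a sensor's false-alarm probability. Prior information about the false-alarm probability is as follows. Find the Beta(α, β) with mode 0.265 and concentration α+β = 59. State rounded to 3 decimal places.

For α,β>1 the mode is (α−1)/(α+β−2), so α = mode·(κ−2)+1 = 0.265×57+1 = 16.105.
And β = (1−mode)·(κ−2)+1 = 0.735×57+1 = 42.895.

α = 16.105, β = 42.895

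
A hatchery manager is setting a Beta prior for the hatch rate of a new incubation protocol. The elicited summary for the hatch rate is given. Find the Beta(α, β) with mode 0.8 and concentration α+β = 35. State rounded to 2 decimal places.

α = 27.40, β = 7.60

Mode = (α−1)/(κ−2) with κ = α+β, so α−1 = 0.8·33 = 26.40.
α = 27.40; β = κ − α = 7.60.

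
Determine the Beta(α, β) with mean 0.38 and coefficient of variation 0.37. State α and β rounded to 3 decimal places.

σ = CV·μ = 0.37×0.38 = 0.14060, so σ² = 0.019768.
s+1 = μ(1−μ)/σ² = 0.2356/0.019768 = 11.9180, so s = α+β = 10.9180.
α = μs = 4.149, β = (1−μ)s = 6.769.

α = 4.149, β = 6.769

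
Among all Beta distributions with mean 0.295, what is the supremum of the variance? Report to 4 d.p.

0.2080

Var = μ(1−μ)/(α+β+1), which approaches μ(1−μ) as α+β → 0.
So the supremum is μ(1−μ) = 0.295×0.705 = 0.2080.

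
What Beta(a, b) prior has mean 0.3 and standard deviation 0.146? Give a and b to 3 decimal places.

Variance = 0.146² = 0.021316. The moment-matching identity a+b = μ(1−μ)/Var − 1 gives
a+b = 0.21/0.021316 − 1 = 8.8518, so a = μ·8.8518 = 2.656 and b = (1−μ)·8.8518 = 6.196.

a = 2.656, b = 6.196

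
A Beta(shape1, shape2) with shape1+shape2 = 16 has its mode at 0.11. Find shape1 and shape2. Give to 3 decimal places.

shape1 = 2.540, shape2 = 13.460

Mode = (shape1−1)/(κ−2) with κ = shape1+shape2, so shape1−1 = 0.11·14 = 1.540.
shape1 = 2.540; shape2 = κ − shape1 = 13.460.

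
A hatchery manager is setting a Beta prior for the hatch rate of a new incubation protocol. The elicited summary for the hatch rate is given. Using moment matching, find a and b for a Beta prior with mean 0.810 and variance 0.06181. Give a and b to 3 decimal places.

By moment matching, a+b = μ(1−μ)/σ² − 1 = (0.810·0.190)/0.06181 − 1 = 2.4899 − 1 = 1.4899.
Since a/(a+b) = μ, a = 0.810·1.4899 = 1.207 and b = 0.190·1.4899 = 0.283.

a = 1.207, b = 0.283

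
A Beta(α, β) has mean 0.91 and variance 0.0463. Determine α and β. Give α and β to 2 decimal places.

α = 0.70, β = 0.07

By moment matching, α+β = μ(1−μ)/σ² − 1 = (0.91·0.09)/0.0463 − 1 = 1.7689 − 1 = 0.7689.
Since α/(α+β) = μ, α = 0.91·0.7689 = 0.70 and β = 0.09·0.7689 = 0.07.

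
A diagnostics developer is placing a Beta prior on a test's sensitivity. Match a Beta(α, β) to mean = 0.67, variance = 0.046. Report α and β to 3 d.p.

Let s = α+β. The Beta variance is μ(1−μ)/(s+1).
So s+1 = μ(1−μ)/σ² = (0.67×0.33)/0.046 = 0.2211/0.046 = 4.8065, giving s = 3.8065.
Then α = μs = 0.67×3.8065 = 2.550 and β = (1−μ)s = 0.33×3.8065 = 1.256.

α = 2.550, β = 1.256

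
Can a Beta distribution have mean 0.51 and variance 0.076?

Yes

For any Beta, Var(X) < E[X]·(1−E[X]).
Here μ(1−μ) = 0.51×0.49 = 0.2499, and 0.076 < 0.2499.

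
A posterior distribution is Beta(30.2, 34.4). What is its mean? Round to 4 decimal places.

E[X] = α/(α+β) = 30.2/64.6 = 0.4675.

0.4675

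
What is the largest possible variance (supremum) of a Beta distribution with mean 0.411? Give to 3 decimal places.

For fixed mean μ the Beta variance is μ(1−μ)/(α+β+1), increasing as α+β decreases.
Its least upper bound (not attained) is μ(1−μ) = 0.411·0.589 = 0.242.

0.242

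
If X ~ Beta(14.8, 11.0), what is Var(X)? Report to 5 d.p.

Var = αβ/[(α+β)²(α+β+1)] = (14.8×11.0)/(25.8²×26.8) = 162.80/17839.152 = 0.00913.

0.00913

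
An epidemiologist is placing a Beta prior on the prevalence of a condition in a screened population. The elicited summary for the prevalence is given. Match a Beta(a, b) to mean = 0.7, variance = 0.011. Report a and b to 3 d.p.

Write ν = a+b; then a = μν and Var = μ(1−μ)/(ν+1).
ν = μ(1−μ)/Var − 1 = 0.21/0.011 − 1 = 18.0909.
a = 0.7·18.0909 = 12.664, b = 0.3·18.0909 = 5.427.

a = 12.664, b = 5.427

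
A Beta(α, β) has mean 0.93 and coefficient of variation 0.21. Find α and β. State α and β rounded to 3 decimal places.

σ = CV·μ = 0.21×0.93 = 0.19530, so σ² = 0.038142.
s+1 = μ(1−μ)/σ² = 0.0651/0.038142 = 1.7068, so s = α+β = 0.7068.
α = μs = 0.657, β = (1−μ)s = 0.049.

α = 0.657, β = 0.049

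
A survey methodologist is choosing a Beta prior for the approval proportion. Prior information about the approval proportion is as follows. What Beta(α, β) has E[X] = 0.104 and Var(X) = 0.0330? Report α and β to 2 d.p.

Let s = α+β. The Beta variance is μ(1−μ)/(s+1).
So s+1 = μ(1−μ)/σ² = (0.104×0.896)/0.0330 = 0.093184/0.0330 = 2.8238, giving s = 1.8238.
Then α = μs = 0.104×1.8238 = 0.19 and β = (1−μ)s = 0.896×1.8238 = 1.63.

α = 0.19, β = 1.63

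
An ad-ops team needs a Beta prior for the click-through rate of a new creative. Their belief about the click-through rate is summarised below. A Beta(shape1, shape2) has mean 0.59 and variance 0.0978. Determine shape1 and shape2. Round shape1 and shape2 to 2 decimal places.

shape1 = 0.87, shape2 = 0.60

Write ν = shape1+shape2; then shape1 = μν and Var = μ(1−μ)/(ν+1).
ν = μ(1−μ)/Var − 1 = 0.2419/0.0978 − 1 = 1.4734.
shape1 = 0.59·1.4734 = 0.87, shape2 = 0.41·1.4734 = 0.60.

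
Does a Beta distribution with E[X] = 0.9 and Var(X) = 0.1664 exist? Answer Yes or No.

A Beta with mean μ has variance μ(1−μ)/(α+β+1) < μ(1−μ).
Here μ(1−μ) = 0.9×0.1 = 0.09, and 0.1664 ≥ 0.09.

No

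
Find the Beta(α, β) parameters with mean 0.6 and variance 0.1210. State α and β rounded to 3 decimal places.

Let s = α+β. The Beta variance is μ(1−μ)/(s+1).
So s+1 = μ(1−μ)/σ² = (0.6×0.4)/0.1210 = 0.24/0.1210 = 1.9835, giving s = 0.9835.
Then α = μs = 0.6×0.9835 = 0.590 and β = (1−μ)s = 0.4×0.9835 = 0.393.

α = 0.590, β = 0.393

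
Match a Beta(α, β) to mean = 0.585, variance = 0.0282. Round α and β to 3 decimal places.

α = 4.451, β = 3.158

Let s = α+β. The Beta variance is μ(1−μ)/(s+1).
So s+1 = μ(1−μ)/σ² = (0.585×0.415)/0.0282 = 0.242775/0.0282 = 8.6090, giving s = 7.6090.
Then α = μs = 0.585×7.6090 = 4.451 and β = (1−μ)s = 0.415×7.6090 = 3.158.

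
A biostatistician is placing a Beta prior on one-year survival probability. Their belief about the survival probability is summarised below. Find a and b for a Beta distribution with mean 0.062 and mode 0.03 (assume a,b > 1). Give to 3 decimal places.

Let s = a+b. Mean gives a = μs = 0.062s; mode gives (a−1)/(s−2) = 0.03.
Substituting: 0.062s − 1 = 0.03(s−2) = 0.03s − 0.06, so 0.032s = 0.94 and s = 29.3750.
Then a = 0.062×29.3750 = 1.821 and b = s−a = 27.554.

a = 1.821, b = 27.554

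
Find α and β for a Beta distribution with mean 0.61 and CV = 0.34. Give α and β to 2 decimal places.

α = 2.76, β = 1.77

Var = (CV·μ)² = (0.34×0.61)² = 0.043015.
α+β = μ(1−μ)/Var − 1 = 0.2379/0.043015 − 1 = 4.5307.
Thus α = 0.61·4.5307 = 2.76 and β = 0.39·4.5307 = 1.77.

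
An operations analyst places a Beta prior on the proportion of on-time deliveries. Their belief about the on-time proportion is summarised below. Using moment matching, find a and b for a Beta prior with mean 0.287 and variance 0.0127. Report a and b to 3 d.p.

a = 4.337, b = 10.775

Write ν = a+b; then a = μν and Var = μ(1−μ)/(ν+1).
ν = μ(1−μ)/Var − 1 = 0.204631/0.0127 − 1 = 15.1127.
a = 0.287·15.1127 = 4.337, b = 0.713·15.1127 = 10.775.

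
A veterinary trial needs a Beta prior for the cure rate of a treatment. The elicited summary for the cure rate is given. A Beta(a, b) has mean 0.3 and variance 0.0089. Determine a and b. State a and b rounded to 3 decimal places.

By moment matching, a+b = μ(1−μ)/σ² − 1 = (0.3·0.7)/0.0089 − 1 = 23.5955 − 1 = 22.5955.
Since a/(a+b) = μ, a = 0.3·22.5955 = 6.779 and b = 0.7·22.5955 = 15.817.

a = 6.779, b = 15.817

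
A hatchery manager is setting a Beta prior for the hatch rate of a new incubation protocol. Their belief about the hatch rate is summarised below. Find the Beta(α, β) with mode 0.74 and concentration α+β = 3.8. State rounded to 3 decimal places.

α = 2.332, β = 1.468

For α,β>1 the mode is (α−1)/(α+β−2), so α = mode·(κ−2)+1 = 0.74×1.8+1 = 2.332.
And β = (1−mode)·(κ−2)+1 = 0.26×1.8+1 = 1.468.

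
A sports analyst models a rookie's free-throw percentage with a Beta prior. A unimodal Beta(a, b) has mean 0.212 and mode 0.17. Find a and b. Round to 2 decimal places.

a = 3.33, b = 12.38

Let s = a+b. Mean gives a = μs = 0.212s; mode gives (a−1)/(s−2) = 0.17.
Substituting: 0.212s − 1 = 0.17(s−2) = 0.17s − 0.34, so 0.042s = 0.66 and s = 15.7143.
Then a = 0.212×15.7143 = 3.33 and b = s−a = 12.38.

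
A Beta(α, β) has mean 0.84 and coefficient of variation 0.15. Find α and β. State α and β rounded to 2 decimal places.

σ = CV·μ = 0.15×0.84 = 0.12600, so σ² = 0.015876.
s+1 = μ(1−μ)/σ² = 0.1344/0.015876 = 8.4656, so s = α+β = 7.4656.
α = μs = 6.27, β = (1−μ)s = 1.19.

α = 6.27, β = 1.19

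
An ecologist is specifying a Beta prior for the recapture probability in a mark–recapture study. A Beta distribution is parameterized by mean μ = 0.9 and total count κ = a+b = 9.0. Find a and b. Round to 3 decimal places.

Split κ in proportion μ : (1−μ): a = 0.9·9.0 = 8.100, b = 9.0 − 8.100 = 0.900.

a = 8.100, b = 0.900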